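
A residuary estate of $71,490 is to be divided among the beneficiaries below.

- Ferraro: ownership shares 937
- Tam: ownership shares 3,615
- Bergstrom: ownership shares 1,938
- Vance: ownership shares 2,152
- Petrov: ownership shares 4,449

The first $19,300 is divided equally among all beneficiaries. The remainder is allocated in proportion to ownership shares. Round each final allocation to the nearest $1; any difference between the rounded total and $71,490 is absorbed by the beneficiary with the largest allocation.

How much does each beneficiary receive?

First tranche $19,300 split equally: $3,860 each.
Remainder $52,190 by ownership shares (total 13,091): Ferraro 3,735.55 → $3,736; Tam 14,411.95 → $14,412; Bergstrom 7,726.24 → $7,726; Vance 8,579.40 → $8,579; Petrov 17,736.87 → $17,737.
Totals: Ferraro $3,860 + $3,736 = $7,596; Tam $3,860 + $14,412 = $18,272; Bergstrom $3,860 + $7,726 = $11,586; Vance $3,860 + $8,579 = $12,439; Petrov $3,860 + $17,737 = $21,597.

Ferraro: $7,596 · Tam: $18,272 · Bergstrom: $11,586 · Vance: $12,439 · Petrov: $21,597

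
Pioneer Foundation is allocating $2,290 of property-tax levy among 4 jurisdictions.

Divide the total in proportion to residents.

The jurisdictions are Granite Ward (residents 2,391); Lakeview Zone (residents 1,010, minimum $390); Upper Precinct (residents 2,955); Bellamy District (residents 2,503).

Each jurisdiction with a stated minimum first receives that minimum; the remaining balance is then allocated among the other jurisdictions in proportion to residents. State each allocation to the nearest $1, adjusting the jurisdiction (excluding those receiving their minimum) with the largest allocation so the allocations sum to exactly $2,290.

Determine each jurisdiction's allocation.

Fund the minimums — Lakeview Zone $390. Residual $1,900.
Residual split over remaining residents 7,849: Granite Ward 578.79 → $579; Upper Precinct 715.31 → $715; Bellamy District 605.90 → $606.

Granite Ward: $579 · Lakeview Zone: $390 · Upper Precinct: $715 · Bellamy District: $606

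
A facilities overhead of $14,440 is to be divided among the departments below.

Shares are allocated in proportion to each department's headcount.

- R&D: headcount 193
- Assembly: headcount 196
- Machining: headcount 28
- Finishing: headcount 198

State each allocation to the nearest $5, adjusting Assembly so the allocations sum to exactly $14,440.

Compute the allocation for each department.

Combined headcount = 615.
Pro-rata amounts: R&D 193/615 × $14,440 = 4,531.58; Assembly 196/615 × $14,440 = 4,602.02; Machining 28/615 × $14,440 = 657.43; Finishing 198/615 × $14,440 = 4,648.98.
Rounded to nearest $5: R&D $4,530; Assembly $4,600; Machining $655; Finishing $4,650. Sum = $14,435.
Difference $14,440 − $14,435 = +$5 applied to Assembly: Assembly becomes $4,605.

R&D: $4,530 · Assembly: $4,605 · Machining: $655 · Finishing: $4,650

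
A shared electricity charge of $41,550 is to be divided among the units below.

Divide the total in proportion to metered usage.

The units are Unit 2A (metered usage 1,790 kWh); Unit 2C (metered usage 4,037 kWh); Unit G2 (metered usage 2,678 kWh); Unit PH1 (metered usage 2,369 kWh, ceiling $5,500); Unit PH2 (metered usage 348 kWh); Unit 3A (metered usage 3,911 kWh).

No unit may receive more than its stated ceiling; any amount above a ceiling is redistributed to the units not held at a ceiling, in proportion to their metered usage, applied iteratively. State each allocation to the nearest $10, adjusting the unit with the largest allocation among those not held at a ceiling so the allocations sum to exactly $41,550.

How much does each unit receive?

Sum of metered usage: 15,133.
Unconstrained shares: Unit 2A 4,914.72; Unit 2C 11,084.21; Unit G2 7,352.86; Unit PH1 6,504.46; Unit PH2 955.49; Unit 3A 10,738.26.
Cap binds for Unit PH1 ($5,500); balance $36,050 reallocated over remaining metered usage 12,764.
Redistributed shares: Unit 2A 5,055.59 → $5,060; Unit 2C 11,401.90 → $11,400; Unit G2 7,563.61 → $7,560; Unit PH2 982.87 → $980; Unit 3A 11,046.03 → $11,050.

Unit 2A: $5,060; Unit 2C: $11,400; Unit G2: $7,560; Unit PH1: $5,500; Unit PH2: $980; Unit 3A: $11,050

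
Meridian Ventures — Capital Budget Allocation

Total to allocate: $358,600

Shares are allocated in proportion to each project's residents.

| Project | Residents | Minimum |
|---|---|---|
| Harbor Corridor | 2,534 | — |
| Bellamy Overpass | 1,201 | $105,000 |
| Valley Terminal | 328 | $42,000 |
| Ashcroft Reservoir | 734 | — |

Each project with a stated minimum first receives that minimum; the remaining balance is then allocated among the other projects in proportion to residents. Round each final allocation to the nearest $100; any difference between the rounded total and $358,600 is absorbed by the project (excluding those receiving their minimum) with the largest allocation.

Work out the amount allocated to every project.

Minimums first: Bellamy Overpass $105,000; Valley Terminal $42,000. Remaining pool $211,600.
Remaining pool split over remaining residents 3,268: Harbor Corridor 164,074.17 → $164,100; Ashcroft Reservoir 47,525.83 → $47,500.

Harbor Corridor: $164,100 · Bellamy Overpass: $105,000 · Valley Terminal: $42,000 · Ashcroft Reservoir: $47,500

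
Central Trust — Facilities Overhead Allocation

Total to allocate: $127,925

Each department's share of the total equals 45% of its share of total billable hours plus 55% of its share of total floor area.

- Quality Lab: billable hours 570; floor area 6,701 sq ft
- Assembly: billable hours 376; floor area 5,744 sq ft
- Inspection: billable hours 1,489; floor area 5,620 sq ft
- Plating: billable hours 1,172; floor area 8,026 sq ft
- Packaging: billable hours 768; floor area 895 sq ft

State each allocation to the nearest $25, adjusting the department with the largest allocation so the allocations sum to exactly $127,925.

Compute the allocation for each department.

Totals — billable hours 4,375, floor area 26,986.
Composite weights (45% billable hours + 55% floor area): Quality Lab 0.1952; Assembly 0.1557; Inspection 0.2677; Plating 0.2841; Packaging 0.0972.
Raw shares: Quality Lab 24,971.12; Assembly 19,923.35; Inspection 34,244.90; Plating 36,346.82; Packaging 12,438.82.
At nearest $25: Quality Lab $24,975; Assembly $19,925; Inspection $34,250; Plating $36,350; Packaging $12,450. Sum = $127,950.
Difference $127,925 − $127,950 = −$25 applied to largest allocation (Plating): Plating becomes $36,325.

Quality Lab: $24,975 | Assembly: $19,925 | Inspection: $34,250 | Plating: $36,325 | Packaging: $12,450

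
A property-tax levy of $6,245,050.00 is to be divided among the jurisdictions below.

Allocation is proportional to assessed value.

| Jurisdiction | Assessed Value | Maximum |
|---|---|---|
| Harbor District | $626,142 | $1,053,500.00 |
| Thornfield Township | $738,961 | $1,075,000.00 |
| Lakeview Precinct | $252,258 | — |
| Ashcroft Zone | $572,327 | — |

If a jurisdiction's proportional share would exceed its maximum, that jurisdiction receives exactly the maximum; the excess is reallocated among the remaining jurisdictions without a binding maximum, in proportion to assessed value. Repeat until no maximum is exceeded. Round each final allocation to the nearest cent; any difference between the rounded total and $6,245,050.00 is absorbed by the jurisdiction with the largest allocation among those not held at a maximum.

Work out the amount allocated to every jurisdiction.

Harbor District: $1,053,500.00 · Thornfield Township: $1,075,000.00 · Lakeview Precinct: $1,259,339.75 · Ashcroft Zone: $2,857,210.25

Assessed value total: 2,189,688.
Proportional shares (ignoring caps): Harbor District 1,785,774.0907; Thornfield Township 2,107,536.9610; Lakeview Precinct 719,446.7079; Ashcroft Zone 1,632,292.2404.
Held at cap: Harbor District ($1,053,500.00), Thornfield Township ($1,075,000.00); balance $4,116,550.00 reallocated over remaining assessed value 824,585.
Remaining shares: Lakeview Precinct 1,259,339.7526 → $1,259,339.75; Ashcroft Zone 2,857,210.2474 → $2,857,210.25.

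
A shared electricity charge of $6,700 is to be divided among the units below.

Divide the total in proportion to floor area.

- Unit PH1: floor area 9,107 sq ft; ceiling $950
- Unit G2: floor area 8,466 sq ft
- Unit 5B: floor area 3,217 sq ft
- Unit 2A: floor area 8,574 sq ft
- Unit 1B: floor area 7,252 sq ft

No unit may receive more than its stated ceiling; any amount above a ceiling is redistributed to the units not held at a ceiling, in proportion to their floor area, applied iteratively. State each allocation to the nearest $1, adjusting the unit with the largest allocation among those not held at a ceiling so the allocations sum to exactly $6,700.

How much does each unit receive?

Floor area total: 36,616.
Proportional shares (ignoring caps): Unit PH1 1,666.40; Unit G2 1,549.11; Unit 5B 588.65; Unit 2A 1,568.87; Unit 1B 1,326.97.
Cap binds for Unit PH1 ($950); remaining pool $5,750 reallocated over remaining floor area 27,509.
Shares after redistribution: Unit G2 1,769.58 → $1,770; Unit 5B 672.43 → $672; Unit 2A 1,792.16 → $1,792; Unit 1B 1,515.83 → $1,516.

Unit PH1: $950 | Unit G2: $1,770 | Unit 5B: $672 | Unit 2A: $1,792 | Unit 1B: $1,516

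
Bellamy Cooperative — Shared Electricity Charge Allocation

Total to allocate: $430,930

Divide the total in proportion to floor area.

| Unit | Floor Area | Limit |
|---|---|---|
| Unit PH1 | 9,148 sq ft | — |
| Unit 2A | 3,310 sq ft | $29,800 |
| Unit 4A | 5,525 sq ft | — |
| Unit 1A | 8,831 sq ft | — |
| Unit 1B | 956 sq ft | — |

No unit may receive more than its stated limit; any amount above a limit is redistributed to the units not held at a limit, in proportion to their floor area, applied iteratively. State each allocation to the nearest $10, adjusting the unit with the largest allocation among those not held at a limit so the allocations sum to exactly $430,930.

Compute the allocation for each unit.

Unit PH1: $150,020 · Unit 2A: $29,800 · Unit 4A: $90,610 · Unit 1A: $144,820 · Unit 1B: $15,680

Sum of floor area: 27,770.
Unconstrained shares: Unit PH1 141,957.06; Unit 2A 51,364.00; Unit 4A 85,735.98; Unit 1A 137,037.91; Unit 1B 14,835.04.
Cap binds for Unit 2A ($29,800); balance $401,130 reallocated over remaining floor area 24,460.
Redistributed shares: Unit PH1 150,021.96 → $150,020; Unit 4A 90,606.84 → $90,610; Unit 1A 144,823.35 → $144,820; Unit 1B 15,677.85 → $15,680.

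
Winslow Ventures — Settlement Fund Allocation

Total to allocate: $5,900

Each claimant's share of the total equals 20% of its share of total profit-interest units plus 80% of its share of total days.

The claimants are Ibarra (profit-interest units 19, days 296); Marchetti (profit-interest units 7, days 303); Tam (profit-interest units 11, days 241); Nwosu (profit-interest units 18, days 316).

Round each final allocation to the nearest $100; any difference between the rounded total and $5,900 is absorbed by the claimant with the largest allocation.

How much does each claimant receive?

Ibarra: $1,600 · Marchetti: $1,400 · Tam: $1,200 · Nwosu: $1,700

Profit-interest units total 55; days total 1,156.
Composite weights (20% profit-interest units + 80% days): Ibarra 0.2739; Marchetti 0.2351; Tam 0.2068; Nwosu 0.2841.
Pro-rata amounts: Ibarra 1,616.22; Marchetti 1,387.34; Tam 1,220.01; Nwosu 1,676.42.
At nearest $100: Ibarra $1,600; Marchetti $1,400; Tam $1,200; Nwosu $1,700. Sum = $5,900.
Sum already equals the total — no adjustment.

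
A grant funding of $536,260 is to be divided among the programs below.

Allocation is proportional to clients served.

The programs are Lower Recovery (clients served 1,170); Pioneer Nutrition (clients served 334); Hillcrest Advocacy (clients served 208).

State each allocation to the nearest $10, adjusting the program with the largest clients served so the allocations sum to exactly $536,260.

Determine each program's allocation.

Combined clients served = 1,170 + 334 + 208 = 1,712.
Raw shares: Lower Recovery 366,486.10; Pioneer Nutrition 104,620.82; Hillcrest Advocacy 65,153.08.
After rounding ($10): Lower Recovery $366,490; Pioneer Nutrition $104,620; Hillcrest Advocacy $65,150. Sum = $536,260.
Sum already equals the total — no adjustment.

Lower Recovery: $366,490; Pioneer Nutrition: $104,620; Hillcrest Advocacy: $65,150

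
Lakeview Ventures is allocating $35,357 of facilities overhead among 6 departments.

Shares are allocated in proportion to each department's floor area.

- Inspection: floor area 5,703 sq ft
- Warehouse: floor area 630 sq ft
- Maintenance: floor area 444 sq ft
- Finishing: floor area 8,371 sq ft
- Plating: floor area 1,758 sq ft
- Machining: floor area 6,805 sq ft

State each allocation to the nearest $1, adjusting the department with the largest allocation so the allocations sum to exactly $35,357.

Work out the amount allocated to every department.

Total floor area = 23,711.
Proportional shares: Inspection 5,703/23,711 × $35,357 = 8,504.11; Warehouse 630/23,711 × $35,357 = 939.43; Maintenance 444/23,711 × $35,357 = 662.08; Finishing 8,371/23,711 × $35,357 = 12,482.54; Plating 1,758/23,711 × $35,357 = 2,621.47; Machining 6,805/23,711 × $35,357 = 10,147.37.
Rounded to nearest $1: Inspection $8,504; Warehouse $939; Maintenance $662; Finishing $12,483; Plating $2,621; Machining $10,147. Sum = $35,356.
Difference $35,357 − $35,356 = +$1 applied to largest allocation (Finishing): Finishing becomes $12,484.

Inspection: $8,504; Warehouse: $939; Maintenance: $662; Finishing: $12,484; Plating: $2,621; Machining: $10,147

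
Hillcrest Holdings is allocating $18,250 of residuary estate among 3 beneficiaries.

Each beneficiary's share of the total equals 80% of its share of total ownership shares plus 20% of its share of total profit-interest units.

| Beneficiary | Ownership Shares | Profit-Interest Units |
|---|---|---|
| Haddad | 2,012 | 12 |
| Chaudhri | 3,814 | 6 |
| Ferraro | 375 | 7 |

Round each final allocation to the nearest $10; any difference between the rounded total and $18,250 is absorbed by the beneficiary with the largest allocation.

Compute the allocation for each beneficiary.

Totals — ownership shares 6,201, profit-interest units 25.
Blended shares (80% ownership shares + 20% profit-interest units): Haddad 0.3556; Chaudhri 0.5400; Ferraro 0.1044.
Raw shares: Haddad 6,489.17; Chaudhri 9,855.91; Ferraro 1,904.92.
At nearest $10: Haddad $6,490; Chaudhri $9,860; Ferraro $1,900. Sum = $18,250.
No rounding difference to absorb.

Haddad: $6,490 · Chaudhri: $9,860 · Ferraro: $1,900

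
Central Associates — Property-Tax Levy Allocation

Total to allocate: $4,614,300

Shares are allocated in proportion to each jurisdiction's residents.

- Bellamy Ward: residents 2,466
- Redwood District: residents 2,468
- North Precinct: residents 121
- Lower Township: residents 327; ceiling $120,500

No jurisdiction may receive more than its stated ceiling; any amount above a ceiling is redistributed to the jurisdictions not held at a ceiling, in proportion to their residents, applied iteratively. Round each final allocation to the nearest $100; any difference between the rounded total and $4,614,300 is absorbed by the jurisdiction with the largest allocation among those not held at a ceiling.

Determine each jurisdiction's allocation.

Bellamy Ward: $2,192,200 | Redwood District: $2,194,000 | North Precinct: $107,600 | Lower Township: $120,500

Combined residents = 5,382.
Pro-rata shares before constraints: Bellamy Ward 2,114,244.48; Redwood District 2,115,959.20; North Precinct 103,740.30; Lower Township 280,356.02.
Held at cap: Lower Township ($120,500); remaining pool $4,493,800 reallocated over remaining residents 5,055.
Shares after redistribution: Bellamy Ward 2,192,227.66 → $2,192,200; Redwood District 2,194,005.62 → $2,194,000; North Precinct 107,566.73 → $107,600.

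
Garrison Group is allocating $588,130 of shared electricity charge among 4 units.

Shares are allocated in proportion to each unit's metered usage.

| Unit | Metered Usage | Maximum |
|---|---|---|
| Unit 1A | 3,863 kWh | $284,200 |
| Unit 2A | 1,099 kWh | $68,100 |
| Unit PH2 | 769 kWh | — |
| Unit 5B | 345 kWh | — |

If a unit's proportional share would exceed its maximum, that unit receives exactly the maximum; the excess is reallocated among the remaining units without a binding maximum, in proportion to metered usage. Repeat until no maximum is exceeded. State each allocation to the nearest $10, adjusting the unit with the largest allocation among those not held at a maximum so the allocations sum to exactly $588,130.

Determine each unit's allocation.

Total metered usage = 6,076.
Proportional shares (ignoring caps): Unit 1A 373,921.36; Unit 2A 106,378.35; Unit PH2 74,435.81; Unit 5B 33,394.48.
Held at cap: Unit 1A ($284,200), Unit 2A ($68,100); residual $235,830 reallocated over remaining metered usage 1,114.
Remaining shares: Unit PH2 162,794.68 → $162,790; Unit 5B 73,035.32 → $73,040.

Unit 1A: $284,200; Unit 2A: $68,100; Unit PH2: $162,790; Unit 5B: $73,040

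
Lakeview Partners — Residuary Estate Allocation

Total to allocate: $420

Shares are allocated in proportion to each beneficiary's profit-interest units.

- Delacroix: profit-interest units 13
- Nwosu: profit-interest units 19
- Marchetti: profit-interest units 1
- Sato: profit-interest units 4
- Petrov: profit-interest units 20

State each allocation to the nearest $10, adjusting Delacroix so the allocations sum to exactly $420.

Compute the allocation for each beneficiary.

Profit-interest units total: 57.
Proportional shares: Delacroix 13/57 × $420 = 95.79; Nwosu 19/57 × $420 = 140.00; Marchetti 1/57 × $420 = 7.37; Sato 4/57 × $420 = 29.47; Petrov 20/57 × $420 = 147.37.
After rounding ($10): Delacroix $100; Nwosu $140; Marchetti $10; Sato $30; Petrov $150. Sum = $430.
Difference $420 − $430 = −$10 applied to Delacroix: Delacroix becomes $90.

Delacroix: $90 | Nwosu: $140 | Marchetti: $10 | Sato: $30 | Petrov: $150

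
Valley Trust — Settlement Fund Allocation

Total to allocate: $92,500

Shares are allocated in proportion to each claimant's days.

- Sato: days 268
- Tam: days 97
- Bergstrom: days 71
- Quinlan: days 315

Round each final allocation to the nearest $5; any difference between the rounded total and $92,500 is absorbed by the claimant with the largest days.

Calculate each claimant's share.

Sato: $33,010; Tam: $11,945; Bergstrom: $8,745; Quinlan: $38,800

Total days = 268 + 97 + 71 + 315 = 751.
Pro-rata amounts: Sato 33,009.32; Tam 11,947.40; Bergstrom 8,745.01; Quinlan 38,798.27.
After rounding ($5): Sato $33,010; Tam $11,945; Bergstrom $8,745; Quinlan $38,800. Sum = $92,500.
No rounding difference to absorb.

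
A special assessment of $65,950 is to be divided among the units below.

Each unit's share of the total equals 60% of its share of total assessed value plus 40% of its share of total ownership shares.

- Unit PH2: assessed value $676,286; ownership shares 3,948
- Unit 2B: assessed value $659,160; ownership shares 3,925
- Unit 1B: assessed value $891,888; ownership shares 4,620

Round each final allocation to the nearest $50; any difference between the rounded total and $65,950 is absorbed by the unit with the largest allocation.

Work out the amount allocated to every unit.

Unit PH2: $20,350; Unit 2B: $20,000; Unit 1B: $25,600

Assessed value total 2,227,334; ownership shares total 12,493.
Composite weights (60% assessed value + 40% ownership shares): Unit PH2 0.3086; Unit 2B 0.3032; Unit 1B 0.3882.
Proportional shares: Unit PH2 20,351.18; Unit 2B 19,998.36; Unit 1B 25,600.47.
Rounded to nearest $50: Unit PH2 $20,350; Unit 2B $20,000; Unit 1B $25,600. Sum = $65,950.
Rounded total matches; no reconciliation needed.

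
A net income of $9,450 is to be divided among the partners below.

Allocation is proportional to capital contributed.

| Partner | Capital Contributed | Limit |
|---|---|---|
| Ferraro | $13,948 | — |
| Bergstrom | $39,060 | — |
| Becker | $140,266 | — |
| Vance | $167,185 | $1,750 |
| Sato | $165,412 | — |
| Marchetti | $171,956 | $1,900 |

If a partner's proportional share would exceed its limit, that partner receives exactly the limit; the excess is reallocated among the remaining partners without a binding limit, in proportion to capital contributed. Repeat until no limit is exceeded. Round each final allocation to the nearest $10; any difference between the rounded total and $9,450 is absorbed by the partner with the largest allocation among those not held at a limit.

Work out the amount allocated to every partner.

Ferraro: $230 · Bergstrom: $630 · Becker: $2,270 · Vance: $1,750 · Sato: $2,670 · Marchetti: $1,900

Capital contributed total: 697,827.
Pro-rata shares before constraints: Ferraro 188.88; Bergstrom 528.95; Becker 1,899.49; Vance 2,264.03; Sato 2,240.02; Marchetti 2,328.63.
Held at cap: Vance ($1,750), Marchetti ($1,900); residual $5,800 reallocated over remaining capital contributed 358,686.
Remaining shares: Ferraro 225.54 → $230; Bergstrom 631.61 → $630; Becker 2,268.12 → $2,270; Sato 2,674.73 → $2,670.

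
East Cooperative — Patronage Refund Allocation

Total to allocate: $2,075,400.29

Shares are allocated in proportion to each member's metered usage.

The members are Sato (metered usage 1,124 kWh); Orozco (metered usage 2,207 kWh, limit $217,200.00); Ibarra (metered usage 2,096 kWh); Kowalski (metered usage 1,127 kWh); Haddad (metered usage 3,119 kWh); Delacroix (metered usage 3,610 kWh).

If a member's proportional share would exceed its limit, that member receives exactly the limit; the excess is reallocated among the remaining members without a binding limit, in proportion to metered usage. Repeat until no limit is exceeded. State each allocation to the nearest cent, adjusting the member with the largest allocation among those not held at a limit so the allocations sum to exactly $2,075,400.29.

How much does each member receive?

Combined metered usage = 13,283.
Pro-rata shares before constraints: Sato 175,619.2070; Orozco 344,832.3752; Ibarra 327,489.1973; Kowalski 176,087.9415; Haddad 487,327.6748; Delacroix 564,043.8942.
Cap binds for Orozco ($217,200.00); remaining pool $1,858,200.29 reallocated over remaining metered usage 11,076.
Redistributed shares: Sato 188,571.4270 → $188,571.43; Ibarra 351,642.0917 → $351,642.09; Kowalski 189,074.7316 → $189,074.73; Haddad 523,268.9332 → $523,268.93; Delacroix 605,643.1064 → $605,643.11.

Sato: $188,571.43; Orozco: $217,200.00; Ibarra: $351,642.09; Kowalski: $189,074.73; Haddad: $523,268.93; Delacroix: $605,643.11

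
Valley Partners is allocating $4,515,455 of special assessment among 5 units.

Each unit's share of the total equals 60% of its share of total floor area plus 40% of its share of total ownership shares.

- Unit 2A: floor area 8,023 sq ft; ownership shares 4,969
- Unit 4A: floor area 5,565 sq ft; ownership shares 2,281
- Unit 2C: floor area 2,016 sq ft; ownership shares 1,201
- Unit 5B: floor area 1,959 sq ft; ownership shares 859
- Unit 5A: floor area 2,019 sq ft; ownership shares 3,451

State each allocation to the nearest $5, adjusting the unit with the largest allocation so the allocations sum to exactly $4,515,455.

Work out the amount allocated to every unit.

Totals — floor area 19,582, ownership shares 12,761.
Combined weights (60% floor area + 40% ownership shares): Unit 2A 0.4016; Unit 4A 0.2420; Unit 2C 0.0994; Unit 5B 0.0870; Unit 5A 0.1700.
Raw shares: Unit 2A 1,813,332.76; Unit 4A 1,092,798.07; Unit 2C 448,912.84; Unit 5B 392,620.18; Unit 5A 767,791.15.
At nearest $5: Unit 2A $1,813,335; Unit 4A $1,092,800; Unit 2C $448,915; Unit 5B $392,620; Unit 5A $767,790. Sum = $4,515,460.
Difference $4,515,455 − $4,515,460 = −$5 applied to largest allocation (Unit 2A): Unit 2A becomes $1,813,330.

Unit 2A: $1,813,330 | Unit 4A: $1,092,800 | Unit 2C: $448,915 | Unit 5B: $392,620 | Unit 5A: $767,790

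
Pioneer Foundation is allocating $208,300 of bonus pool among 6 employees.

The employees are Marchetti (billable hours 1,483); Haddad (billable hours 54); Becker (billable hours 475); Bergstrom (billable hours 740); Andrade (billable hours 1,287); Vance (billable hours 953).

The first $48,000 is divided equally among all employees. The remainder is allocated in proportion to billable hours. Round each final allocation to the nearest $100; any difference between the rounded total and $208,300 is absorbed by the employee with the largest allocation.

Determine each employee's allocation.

Equal tier: $48,000 ÷ 6 = $8,000 apiece.
Remainder $160,300 by billable hours (total 4,992): Marchetti 47,621.17 → $47,600; Haddad 1,734.01 → $1,700; Becker 15,252.90 → $15,300; Bergstrom 23,762.42 → $23,800; Andrade 41,327.34 → $41,300; Vance 30,602.14 → $30,600.
Totals: Marchetti $8,000 + $47,600 = $55,600; Haddad $8,000 + $1,700 = $9,700; Becker $8,000 + $15,300 = $23,300; Bergstrom $8,000 + $23,800 = $31,800; Andrade $8,000 + $41,300 = $49,300; Vance $8,000 + $30,600 = $38,600.

Marchetti: $55,600 | Haddad: $9,700 | Becker: $23,300 | Bergstrom: $31,800 | Andrade: $49,300 | Vance: $38,600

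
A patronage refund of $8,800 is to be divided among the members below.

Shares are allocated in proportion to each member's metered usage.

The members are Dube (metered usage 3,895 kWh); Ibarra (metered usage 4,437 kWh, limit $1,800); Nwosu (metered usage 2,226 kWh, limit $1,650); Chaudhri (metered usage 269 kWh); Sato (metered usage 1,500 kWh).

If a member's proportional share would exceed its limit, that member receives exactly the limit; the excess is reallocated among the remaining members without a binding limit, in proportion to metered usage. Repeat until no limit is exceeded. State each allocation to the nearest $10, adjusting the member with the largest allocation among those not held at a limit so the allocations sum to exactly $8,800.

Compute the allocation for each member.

Metered usage total: 12,327.
Unconstrained shares: Dube 2,780.56; Ibarra 3,167.49; Nwosu 1,589.10; Chaudhri 192.03; Sato 1,070.82.
Capped: Ibarra ($1,800); residual $7,000 reallocated over remaining metered usage 7,890.
Capped: Nwosu ($1,650); residual $5,350 reallocated over remaining metered usage 5,664.
Redistributed shares: Dube 3,679.07 → $3,680; Chaudhri 254.09 → $250; Sato 1,416.84 → $1,420.

Dube: $3,680 | Ibarra: $1,800 | Nwosu: $1,650 | Chaudhri: $250 | Sato: $1,420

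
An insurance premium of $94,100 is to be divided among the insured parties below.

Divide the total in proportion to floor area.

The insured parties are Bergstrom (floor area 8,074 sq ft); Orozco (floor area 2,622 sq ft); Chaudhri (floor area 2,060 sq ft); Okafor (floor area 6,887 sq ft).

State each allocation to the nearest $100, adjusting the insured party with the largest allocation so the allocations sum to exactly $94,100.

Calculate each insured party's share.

Total floor area = 19,643.
Raw shares: Bergstrom 8,074/19,643 × $94,100 = 38,678.58; Orozco 2,622/19,643 × $94,100 = 12,560.72; Chaudhri 2,060/19,643 × $94,100 = 9,868.45; Okafor 6,887/19,643 × $94,100 = 32,992.25.
Rounded to nearest $100: Bergstrom $38,700; Orozco $12,600; Chaudhri $9,900; Okafor $33,000. Sum = $94,200.
Difference $94,100 − $94,200 = −$100 applied to largest allocation (Bergstrom): Bergstrom becomes $38,600.

Bergstrom: $38,600 · Orozco: $12,600 · Chaudhri: $9,900 · Okafor: $33,000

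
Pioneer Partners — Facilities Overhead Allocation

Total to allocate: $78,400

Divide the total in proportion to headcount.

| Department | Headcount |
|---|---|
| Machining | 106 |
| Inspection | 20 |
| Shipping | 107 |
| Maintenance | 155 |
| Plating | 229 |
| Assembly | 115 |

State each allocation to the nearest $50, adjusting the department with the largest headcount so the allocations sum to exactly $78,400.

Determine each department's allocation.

Total headcount = 106 + 20 + 107 + 155 + 229 + 115 = 732.
Pro-rata amounts: Machining 11,353.01; Inspection 2,142.08; Shipping 11,460.11; Maintenance 16,601.09; Plating 24,526.78; Assembly 12,316.94.
After rounding ($50): Machining $11,350; Inspection $2,150; Shipping $11,450; Maintenance $16,600; Plating $24,550; Assembly $12,300. Sum = $78,400.
Sum already equals the total — no adjustment.

Machining: $11,350 · Inspection: $2,150 · Shipping: $11,450 · Maintenance: $16,600 · Plating: $24,550 · Assembly: $12,300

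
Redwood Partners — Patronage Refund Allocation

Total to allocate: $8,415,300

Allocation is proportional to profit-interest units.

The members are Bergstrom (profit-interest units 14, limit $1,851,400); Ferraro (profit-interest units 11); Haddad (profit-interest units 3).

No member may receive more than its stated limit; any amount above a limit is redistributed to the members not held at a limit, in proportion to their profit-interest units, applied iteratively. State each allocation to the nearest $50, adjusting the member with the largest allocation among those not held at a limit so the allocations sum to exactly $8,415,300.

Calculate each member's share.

Bergstrom: $1,851,400 | Ferraro: $5,157,350 | Haddad: $1,406,550

Total profit-interest units = 28.
Pro-rata shares before constraints: Bergstrom 4,207,650.00; Ferraro 3,306,010.71; Haddad 901,639.29.
Held at cap: Bergstrom ($1,851,400); balance $6,563,900 reallocated over remaining profit-interest units 14.
Remaining shares: Ferraro 5,157,350.00 → $5,157,350; Haddad 1,406,550.00 → $1,406,550.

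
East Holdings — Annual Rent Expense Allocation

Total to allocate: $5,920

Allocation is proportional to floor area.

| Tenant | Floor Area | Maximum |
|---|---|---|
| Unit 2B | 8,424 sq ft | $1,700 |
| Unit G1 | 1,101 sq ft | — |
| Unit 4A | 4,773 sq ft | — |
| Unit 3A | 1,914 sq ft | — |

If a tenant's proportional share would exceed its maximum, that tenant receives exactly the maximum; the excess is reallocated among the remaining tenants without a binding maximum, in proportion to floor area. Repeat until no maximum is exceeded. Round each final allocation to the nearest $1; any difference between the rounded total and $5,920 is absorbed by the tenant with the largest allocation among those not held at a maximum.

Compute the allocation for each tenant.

Unit 2B: $1,700 · Unit G1: $597 · Unit 4A: $2,586 · Unit 3A: $1,037

Floor area total: 16,212.
Pro-rata shares before constraints: Unit 2B 3,076.12; Unit G1 402.04; Unit 4A 1,742.92; Unit 3A 698.92.
Cap binds for Unit 2B ($1,700); remaining pool $4,220 reallocated over remaining floor area 7,788.
Redistributed shares: Unit G1 596.59 → $597; Unit 4A 2,586.29 → $2,586; Unit 3A 1,037.12 → $1,037.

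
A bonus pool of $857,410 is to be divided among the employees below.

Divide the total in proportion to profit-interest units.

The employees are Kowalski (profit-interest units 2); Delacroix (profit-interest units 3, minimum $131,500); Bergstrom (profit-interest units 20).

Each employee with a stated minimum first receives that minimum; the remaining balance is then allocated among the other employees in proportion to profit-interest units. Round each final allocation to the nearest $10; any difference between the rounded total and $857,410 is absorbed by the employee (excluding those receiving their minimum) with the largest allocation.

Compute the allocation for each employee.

Kowalski: $65,990 | Delacroix: $131,500 | Bergstrom: $659,920

Minimums first: Delacroix $131,500. Residual $725,910.
Residual split over remaining profit-interest units 22: Kowalski 65,991.82 → $65,990; Bergstrom 659,918.18 → $659,920.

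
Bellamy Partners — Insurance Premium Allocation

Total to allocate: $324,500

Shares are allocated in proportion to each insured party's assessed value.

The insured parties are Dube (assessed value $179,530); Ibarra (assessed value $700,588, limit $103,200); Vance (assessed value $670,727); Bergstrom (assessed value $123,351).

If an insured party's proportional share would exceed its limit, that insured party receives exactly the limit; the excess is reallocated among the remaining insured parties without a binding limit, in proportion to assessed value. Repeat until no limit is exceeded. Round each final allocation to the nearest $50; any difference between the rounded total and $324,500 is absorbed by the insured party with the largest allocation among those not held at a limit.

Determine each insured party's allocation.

Dube: $40,800 | Ibarra: $103,200 | Vance: $152,450 | Bergstrom: $28,050

Combined assessed value = 1,674,196.
Unconstrained shares: Dube 34,797.29; Ibarra 135,791.03; Vance 130,003.24; Bergstrom 23,908.43.
Cap binds for Ibarra ($103,200); residual $221,300 reallocated over remaining assessed value 973,608.
Redistributed shares: Dube 40,806.97 → $40,800; Vance 152,455.49 → $152,450; Bergstrom 28,037.54 → $28,050.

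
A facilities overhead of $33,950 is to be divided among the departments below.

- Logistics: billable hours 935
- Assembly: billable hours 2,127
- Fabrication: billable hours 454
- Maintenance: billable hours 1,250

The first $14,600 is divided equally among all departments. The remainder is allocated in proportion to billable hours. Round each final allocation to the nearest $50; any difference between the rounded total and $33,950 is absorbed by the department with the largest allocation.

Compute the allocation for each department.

$14,600 shared equally gives $3,650 per department.
Remainder $19,350 by billable hours (total 4,766): Logistics 3,796.11 → $3,800; Assembly 8,635.64 → $8,650; Fabrication 1,843.24 → $1,850; Maintenance 5,075.01 → $5,100.
Rounding difference −$50 on remainder applied to Assembly.
Totals: Logistics $3,650 + $3,800 = $7,450; Assembly $3,650 + $8,600 = $12,250; Fabrication $3,650 + $1,850 = $5,500; Maintenance $3,650 + $5,100 = $8,750.

Logistics: $7,450 | Assembly: $12,250 | Fabrication: $5,500 | Maintenance: $8,750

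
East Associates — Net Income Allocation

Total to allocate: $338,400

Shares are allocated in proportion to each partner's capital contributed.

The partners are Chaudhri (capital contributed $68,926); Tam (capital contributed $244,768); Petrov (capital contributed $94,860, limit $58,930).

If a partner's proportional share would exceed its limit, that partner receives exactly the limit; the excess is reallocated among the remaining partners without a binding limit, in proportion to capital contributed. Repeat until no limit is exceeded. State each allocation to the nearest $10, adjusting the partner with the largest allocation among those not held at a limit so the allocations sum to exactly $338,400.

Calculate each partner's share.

Combined capital contributed = 408,554.
Pro-rata shares before constraints: Chaudhri 57,090.52; Tam 202,738.17; Petrov 78,571.31.
Capped: Petrov ($58,930); residual $279,470 reallocated over remaining capital contributed 313,694.
Remaining shares: Chaudhri 61,406.18 → $61,410; Tam 218,063.82 → $218,060.

Chaudhri: $61,410; Tam: $218,060; Petrov: $58,930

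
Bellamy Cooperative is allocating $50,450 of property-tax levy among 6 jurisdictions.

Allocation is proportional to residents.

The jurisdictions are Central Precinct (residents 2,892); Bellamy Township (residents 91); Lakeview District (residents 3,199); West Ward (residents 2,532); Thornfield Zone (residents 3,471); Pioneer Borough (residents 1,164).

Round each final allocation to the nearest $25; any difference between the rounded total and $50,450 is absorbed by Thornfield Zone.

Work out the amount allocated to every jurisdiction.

Central Precinct: $10,925; Bellamy Township: $350; Lakeview District: $12,100; West Ward: $9,575; Thornfield Zone: $13,100; Pioneer Borough: $4,400

Sum of residents: 13,349.
Unrounded shares: Central Precinct 2,892/13,349 × $50,450 = 10,929.76; Bellamy Township 91/13,349 × $50,450 = 343.92; Lakeview District 3,199/13,349 × $50,450 = 12,090.01; West Ward 2,532/13,349 × $50,450 = 9,569.21; Thornfield Zone 3,471/13,349 × $50,450 = 13,117.98; Pioneer Borough 1,164/13,349 × $50,450 = 4,399.12.
At nearest $25: Central Precinct $10,925; Bellamy Township $350; Lakeview District $12,100; West Ward $9,575; Thornfield Zone $13,125; Pioneer Borough $4,400. Sum = $50,475.
Difference $50,450 − $50,475 = −$25 applied to Thornfield Zone: Thornfield Zone becomes $13,100.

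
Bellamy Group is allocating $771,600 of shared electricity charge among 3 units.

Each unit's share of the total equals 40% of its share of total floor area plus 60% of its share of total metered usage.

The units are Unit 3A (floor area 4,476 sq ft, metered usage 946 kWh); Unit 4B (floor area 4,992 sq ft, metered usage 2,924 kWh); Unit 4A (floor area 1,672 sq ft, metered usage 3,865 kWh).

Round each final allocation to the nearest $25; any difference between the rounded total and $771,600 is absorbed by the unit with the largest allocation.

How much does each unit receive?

Unit 3A: $180,625; Unit 4B: $313,325; Unit 4A: $277,650

Floor area total 11,140; metered usage total 7,735.
Combined weights (40% floor area + 60% metered usage): Unit 3A 0.2341; Unit 4B 0.4061; Unit 4A 0.3598.
Unrounded shares: Unit 3A 180,630.69; Unit 4B 313,315.24; Unit 4A 277,654.07.
Rounded to nearest $25: Unit 3A $180,625; Unit 4B $313,325; Unit 4A $277,650. Sum = $771,600.
Sum already equals the total — no adjustment.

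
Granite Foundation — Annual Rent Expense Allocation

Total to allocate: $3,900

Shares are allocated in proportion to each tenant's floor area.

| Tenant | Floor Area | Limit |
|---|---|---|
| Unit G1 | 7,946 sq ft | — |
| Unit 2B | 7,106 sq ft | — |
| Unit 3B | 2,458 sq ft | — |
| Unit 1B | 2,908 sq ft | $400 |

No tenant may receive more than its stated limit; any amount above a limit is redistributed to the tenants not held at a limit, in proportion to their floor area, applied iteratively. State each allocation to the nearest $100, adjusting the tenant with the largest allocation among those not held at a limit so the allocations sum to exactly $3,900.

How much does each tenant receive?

Floor area total: 20,418.
Pro-rata shares before constraints: Unit G1 1,517.75; Unit 2B 1,357.30; Unit 3B 469.50; Unit 1B 555.45.
Cap binds for Unit 1B ($400); residual $3,500 reallocated over remaining floor area 17,510.
Redistributed shares: Unit G1 1,588.29 → $1,600; Unit 2B 1,420.39 → $1,400; Unit 3B 491.32 → $500.

Unit G1: $1,600; Unit 2B: $1,400; Unit 3B: $500; Unit 1B: $400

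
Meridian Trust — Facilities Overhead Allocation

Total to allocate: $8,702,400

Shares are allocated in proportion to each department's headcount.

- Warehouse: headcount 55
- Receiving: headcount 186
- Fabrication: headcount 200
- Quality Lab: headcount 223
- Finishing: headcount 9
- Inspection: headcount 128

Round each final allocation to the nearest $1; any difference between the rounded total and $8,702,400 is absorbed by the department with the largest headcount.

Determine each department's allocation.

Warehouse: $597,543 | Receiving: $2,020,782 | Fabrication: $2,172,884 | Quality Lab: $2,422,765 | Finishing: $97,780 | Inspection: $1,390,646

Headcount total: 801.
Pro-rata amounts: Warehouse 55/801 × $8,702,400 = 597,543.07; Receiving 186/801 × $8,702,400 = 2,020,782.02; Fabrication 200/801 × $8,702,400 = 2,172,883.90; Quality Lab 223/801 × $8,702,400 = 2,422,765.54; Finishing 9/801 × $8,702,400 = 97,779.78; Inspection 128/801 × $8,702,400 = 1,390,645.69.
At nearest $1: Warehouse $597,543; Receiving $2,020,782; Fabrication $2,172,884; Quality Lab $2,422,766; Finishing $97,780; Inspection $1,390,646. Sum = $8,702,401.
Difference $8,702,400 − $8,702,401 = −$1 applied to largest headcount (Quality Lab): Quality Lab becomes $2,422,765.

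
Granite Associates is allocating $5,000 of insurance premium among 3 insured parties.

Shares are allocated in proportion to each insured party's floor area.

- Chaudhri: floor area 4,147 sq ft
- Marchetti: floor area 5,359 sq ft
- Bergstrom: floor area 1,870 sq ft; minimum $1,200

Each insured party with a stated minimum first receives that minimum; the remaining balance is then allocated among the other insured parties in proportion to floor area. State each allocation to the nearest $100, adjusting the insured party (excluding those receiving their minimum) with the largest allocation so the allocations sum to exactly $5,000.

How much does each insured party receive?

Guaranteed amounts: Bergstrom $1,200. Remaining pool $3,800.
Remaining pool split over remaining floor area 9,506: Chaudhri 1,657.75 → $1,700; Marchetti 2,142.25 → $2,100.

Chaudhri: $1,700; Marchetti: $2,100; Bergstrom: $1,200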